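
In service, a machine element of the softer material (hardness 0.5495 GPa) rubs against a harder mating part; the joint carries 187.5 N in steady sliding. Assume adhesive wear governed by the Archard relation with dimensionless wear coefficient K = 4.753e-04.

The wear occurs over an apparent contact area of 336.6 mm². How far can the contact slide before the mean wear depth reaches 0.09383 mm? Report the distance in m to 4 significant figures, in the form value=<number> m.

Shown intermediates are rounded, and all arithmetic keeps exact precision, and rounded just once: 4 significant digits.
Convert: Hardness H = 0.5495 GPa = 5.495e+08 Pa.
Convert: Contact area A = 336.6 mm² = 3.366e-04 m².
Convert: Depth limit h_lim = 0.09383 mm = 9.383e-05 m.
Collected in SI base units: W = 187.5 N, H = 5.495e+08 Pa, K = 4.753e-04.
Limit volume V_lim = h_lim·A = 9.383e-05 · 3.366e-04 = 3.158e-08 m³.
So the life L = V_lim·H/(K·W) = 3.158e-08 · 5.495e+08 / (4.753e-04 · 187.5) = 194.7 m.

value=194.7 m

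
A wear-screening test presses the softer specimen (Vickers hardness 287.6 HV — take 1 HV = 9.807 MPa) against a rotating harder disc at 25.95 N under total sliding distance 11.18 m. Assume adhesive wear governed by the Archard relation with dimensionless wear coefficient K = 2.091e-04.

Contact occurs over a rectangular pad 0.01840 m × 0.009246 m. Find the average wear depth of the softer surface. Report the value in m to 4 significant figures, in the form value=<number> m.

value=1.264e-07 m

Shown intermediates are rounded, and all working math runs at full float precision, and a single final rounding: 4 significant digits.
Convert: Hardness H = 287.6 HV × 9.807 MPa/HV = 2820 MPa = 2.820e+09 Pa.
Convert: Contact area A = 0.01840 m × 0.009246 m = 1.701e-04 m².
In SI base units: W = 25.95 N, H = 2.820e+09 Pa, K = 2.091e-04.
By Archard's law, V = K·W·L/H = 2.091e-04 · 25.95 · 11.18 / 2.820e+09 = 2.151e-11 m³.
Mean wear depth h = V/A = 2.151e-11 / 1.701e-04 = 1.264e-07 m.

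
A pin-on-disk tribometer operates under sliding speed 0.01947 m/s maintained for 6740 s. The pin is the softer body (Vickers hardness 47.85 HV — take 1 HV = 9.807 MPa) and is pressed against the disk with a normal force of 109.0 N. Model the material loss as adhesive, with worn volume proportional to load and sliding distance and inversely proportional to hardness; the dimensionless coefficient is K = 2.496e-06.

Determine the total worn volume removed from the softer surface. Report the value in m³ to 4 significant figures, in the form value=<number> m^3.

value=7.608e-11 m^3

Shown intermediates are rounded — all working math carries full float precision — one final rounding: four significant digits.
The distance L = v·t = 0.01947 m/s × 6740 s = 131.2 m.
Hardness H = 47.85 HV × 9.807 MPa/HV = 469.3 MPa = 4.693e+08 Pa.
SI base units throughout: W = 109.0 N, H = 4.693e+08 Pa, K = 2.496e-06.
Apply Archard: V = K·W·L/H = 2.496e-06 · 109.0 · 131.2 / 4.693e+08 = 7.608e-11 m³.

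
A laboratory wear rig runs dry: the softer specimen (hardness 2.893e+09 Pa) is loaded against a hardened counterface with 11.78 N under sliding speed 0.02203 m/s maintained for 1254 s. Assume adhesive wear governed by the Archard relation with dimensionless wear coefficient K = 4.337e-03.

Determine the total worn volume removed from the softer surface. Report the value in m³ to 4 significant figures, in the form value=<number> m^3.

The intermediates are printed rounded, and all arithmetic holds full precision; one last rounding to 4 significant figures.
Distance covered L = v·t = 0.02203 m/s × 1254 s = 27.63 m.
Expressed in SI base units: W = 11.78 N, H = 2.893e+09 Pa, K = 4.337e-03.
Volume removed: V = K·W·L/H = 4.337e-03 · 11.78 · 27.63 / 2.893e+09 = 4.879e-10 m³.

value=4.879e-10 m^3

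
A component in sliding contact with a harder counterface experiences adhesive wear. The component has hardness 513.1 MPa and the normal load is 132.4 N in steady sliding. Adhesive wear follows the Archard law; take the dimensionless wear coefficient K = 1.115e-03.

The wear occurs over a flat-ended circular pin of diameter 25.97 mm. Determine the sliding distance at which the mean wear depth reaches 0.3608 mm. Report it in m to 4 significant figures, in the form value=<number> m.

value=664.3 m

All working math holds full precision. Intermediate values are printed rounded — one final rounding to four significant figures.
Convert: Hardness H = 513.1 MPa = 5.131e+08 Pa.
Convert: Pin diameter d = 25.97 mm = 0.02597 m. Contact area A = π·d²/4 = π·(0.02597 m)²/4 = 5.297e-04 m².
Convert: Depth limit h_lim = 0.3608 mm = 3.608e-04 m.
In SI base units: W = 132.4 N, H = 5.131e+08 Pa, K = 1.115e-03.
Permissible volume V_lim = h_lim·A = 3.608e-04 · 5.297e-04 = 1.911e-07 m³.
Life L = V_lim·H/(K·W) = 1.911e-07 · 5.131e+08 / (1.115e-03 · 132.4) = 664.3 m.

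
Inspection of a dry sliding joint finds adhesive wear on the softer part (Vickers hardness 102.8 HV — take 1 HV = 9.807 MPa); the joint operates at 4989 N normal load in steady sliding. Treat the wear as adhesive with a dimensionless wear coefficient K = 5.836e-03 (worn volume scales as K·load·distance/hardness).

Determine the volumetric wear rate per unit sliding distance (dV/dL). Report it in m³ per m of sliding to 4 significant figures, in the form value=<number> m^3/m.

value=2.888e-08 m^3/m

Every step holds full precision; the intermediates are shown rounded; one last rounding, at four significant figures.
Convert: Hardness H = 102.8 HV × 9.807 MPa/HV = 1008 MPa = 1.008e+09 Pa.
In SI base units: W = 4989 N, H = 1.008e+09 Pa, K = 5.836e-03.
Sliding wear rate dV/dL = K·W/H, so: 5.836e-03 · 4989 / 1.008e+09 = 2.888e-08 m³/m.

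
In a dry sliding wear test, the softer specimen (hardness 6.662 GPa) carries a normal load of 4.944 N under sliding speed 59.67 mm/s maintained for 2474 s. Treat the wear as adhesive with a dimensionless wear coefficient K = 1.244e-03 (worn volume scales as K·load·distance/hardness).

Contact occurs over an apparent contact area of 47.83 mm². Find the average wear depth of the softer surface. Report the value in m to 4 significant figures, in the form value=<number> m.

value=2.849e-06 m

The computation maintains full float precision. Displayed values are rounded, and one last rounding to 4 significant figures.
Sliding speed v = 59.67 mm/s = 0.05967 m/s. Distance L = v·t = 0.05967 m/s × 2474 s = 147.6 m.
Hardness H = 6.662 GPa = 6.662e+09 Pa.
Contact area A = 47.83 mm² = 4.783e-05 m².
Collected in SI base units: W = 4.944 N, H = 6.662e+09 Pa, K = 1.244e-03.
Worn volume V = K·W·L/H = 1.244e-03 · 4.944 · 147.6 / 6.662e+09 = 1.363e-10 m³.
Mean wear depth h = V/A = 1.363e-10 / 4.783e-05 = 2.849e-06 m.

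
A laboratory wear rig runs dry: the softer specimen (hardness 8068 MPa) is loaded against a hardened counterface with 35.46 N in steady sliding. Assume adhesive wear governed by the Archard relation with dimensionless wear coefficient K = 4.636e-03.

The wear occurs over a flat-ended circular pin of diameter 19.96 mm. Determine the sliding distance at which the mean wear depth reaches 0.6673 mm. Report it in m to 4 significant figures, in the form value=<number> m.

The computation maintains exact precision. Intermediates are printed rounded, and rounded just once, at four significant digits.
Hardness H = 8068 MPa = 8.068e+09 Pa.
Pin diameter d = 19.96 mm = 0.01996 m. Contact area A = π·d²/4 = π·(0.01996 m)²/4 = 3.129e-04 m².
Depth limit h_lim = 0.6673 mm = 6.673e-04 m.
In SI base units, W = 35.46 N, H = 8.068e+09 Pa, K = 4.636e-03.
Permissible volume V_lim = h_lim·A = 6.673e-04 · 3.129e-04 = 2.088e-07 m³.
So the life L = V_lim·H/(K·W) = 2.088e-07 · 8.068e+09 / (4.636e-03 · 35.46) = 1.025e+04 m.

value=1.025e+04 m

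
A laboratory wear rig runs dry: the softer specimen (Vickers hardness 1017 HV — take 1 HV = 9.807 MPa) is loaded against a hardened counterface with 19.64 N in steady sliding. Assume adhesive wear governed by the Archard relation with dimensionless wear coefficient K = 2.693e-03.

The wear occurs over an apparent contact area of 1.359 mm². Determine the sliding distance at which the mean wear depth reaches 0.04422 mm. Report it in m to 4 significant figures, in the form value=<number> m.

Each operation holds full precision, and the intermediates are displayed rounded. Rounded just once, at 4 significant digits.
Hardness H = 1017 HV × 9.807 MPa/HV = 9974 MPa = 9.974e+09 Pa.
Contact area A = 1.359 mm² = 1.359e-06 m².
Depth limit h_lim = 0.04422 mm = 4.422e-05 m.
As SI base values: W = 19.64 N, H = 9.974e+09 Pa, K = 2.693e-03.
Permissible volume V_lim = h_lim·A = 4.422e-05 · 1.359e-06 = 6.009e-11 m³.
Sliding life L = V_lim·H/(K·W) = 6.009e-11 · 9.974e+09 / (2.693e-03 · 19.64) = 11.33 m.

value=11.33 m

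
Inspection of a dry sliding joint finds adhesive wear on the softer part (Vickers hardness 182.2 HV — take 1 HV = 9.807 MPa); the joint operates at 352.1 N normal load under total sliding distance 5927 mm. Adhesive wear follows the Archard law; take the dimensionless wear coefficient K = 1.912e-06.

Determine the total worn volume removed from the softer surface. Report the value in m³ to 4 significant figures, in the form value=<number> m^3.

value=2.233e-12 m^3

Quoted intermediates are rounded — each operation runs at full precision, and rounded once at the end: 4 significant digits.
Sliding distance L = 5927 mm = 5.927 m.
Hardness H = 182.2 HV × 9.807 MPa/HV = 1787 MPa = 1.787e+09 Pa.
Restated in SI base units: W = 352.1 N, H = 1.787e+09 Pa, K = 1.912e-06.
By Archard's law, V = K·W·L/H = 1.912e-06 · 352.1 · 5.927 / 1.787e+09 = 2.233e-12 m³.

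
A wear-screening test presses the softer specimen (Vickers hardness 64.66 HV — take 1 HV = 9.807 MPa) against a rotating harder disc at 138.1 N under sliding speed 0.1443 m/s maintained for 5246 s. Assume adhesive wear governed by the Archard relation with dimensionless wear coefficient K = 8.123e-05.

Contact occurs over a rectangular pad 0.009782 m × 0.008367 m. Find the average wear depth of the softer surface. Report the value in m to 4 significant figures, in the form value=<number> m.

The intermediates are shown rounded, and every step carries full float precision. Rounded once at the end to four significant digits.
Path length L = v·t = 0.1443 m/s × 5246 s = 757.0 m.
Hardness H = 64.66 HV × 9.807 MPa/HV = 634.1 MPa = 6.341e+08 Pa.
Contact area A = 0.009782 m × 0.008367 m = 8.185e-05 m².
In SI base units, W = 138.1 N, H = 6.341e+08 Pa, K = 8.123e-05.
Worn volume V = K·W·L/H = 8.123e-05 · 138.1 · 757.0 / 6.341e+08 = 1.339e-08 m³.
Wear depth h = V/A = 1.339e-08 / 8.185e-05 = 1.636e-04 m.

value=1.636e-04 m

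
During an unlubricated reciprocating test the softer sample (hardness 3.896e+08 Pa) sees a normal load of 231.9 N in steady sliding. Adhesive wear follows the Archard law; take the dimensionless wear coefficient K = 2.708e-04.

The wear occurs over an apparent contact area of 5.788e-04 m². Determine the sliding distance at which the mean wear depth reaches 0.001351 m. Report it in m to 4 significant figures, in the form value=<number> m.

Intermediate values are displayed rounded, and the algebra keeps full precision, and a lone final rounding to 4 significant figures.
As SI base values: W = 231.9 N, H = 3.896e+08 Pa, K = 2.708e-04.
Volume at the limit: V_lim = h_lim·A = 0.001351 · 5.788e-04 = 7.820e-07 m³.
Inverting, life L = V_lim·H/(K·W) = 7.820e-07 · 3.896e+08 / (2.708e-04 · 231.9) = 4851 m.

value=4851 m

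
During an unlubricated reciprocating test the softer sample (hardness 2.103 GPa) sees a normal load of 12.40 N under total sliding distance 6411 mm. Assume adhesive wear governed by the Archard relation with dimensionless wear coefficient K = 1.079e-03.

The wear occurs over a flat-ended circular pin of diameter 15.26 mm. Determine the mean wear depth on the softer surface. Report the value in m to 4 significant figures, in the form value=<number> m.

The algebra runs at exact precision; intermediate values are displayed rounded. Rounded just once: 4 significant figures.
Convert: Path length L = 6411 mm = 6.411 m.
Convert: Hardness H = 2.103 GPa = 2.103e+09 Pa.
Convert: Pin diameter d = 15.26 mm = 0.01526 m. Contact area A = π·d²/4 = π·(0.01526 m)²/4 = 1.829e-04 m².
Collected in SI base units: W = 12.40 N, H = 2.103e+09 Pa, K = 1.079e-03.
Archard relation: V = K·W·L/H = 1.079e-03 · 12.40 · 6.411 / 2.103e+09 = 4.079e-11 m³.
Mean depth h = V/A = 4.079e-11 / 1.829e-04 = 2.230e-07 m.

value=2.230e-07 m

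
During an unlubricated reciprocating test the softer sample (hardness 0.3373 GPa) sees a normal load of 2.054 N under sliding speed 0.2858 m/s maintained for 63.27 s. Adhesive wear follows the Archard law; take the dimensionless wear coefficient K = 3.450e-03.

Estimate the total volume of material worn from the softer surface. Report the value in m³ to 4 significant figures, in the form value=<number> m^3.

value=3.799e-10 m^3

The intermediates are displayed rounded, and all working math holds full float precision. Rounded once at the end to four significant figures.
Convert: Distance covered L = v·t = 0.2858 m/s × 63.27 s = 18.08 m.
Convert: Hardness H = 0.3373 GPa = 3.373e+08 Pa.
Restated in SI base units: W = 2.054 N, H = 3.373e+08 Pa, K = 3.450e-03.
By Archard's law, V = K·W·L/H = 3.450e-03 · 2.054 · 18.08 / 3.373e+08 = 3.799e-10 m³.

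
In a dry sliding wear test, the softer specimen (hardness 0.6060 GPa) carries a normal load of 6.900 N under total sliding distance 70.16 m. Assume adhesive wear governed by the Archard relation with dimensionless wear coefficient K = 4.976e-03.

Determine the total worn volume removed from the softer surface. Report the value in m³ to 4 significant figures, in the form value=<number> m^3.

value=3.975e-09 m^3

All arithmetic holds exact precision; intermediate values are printed rounded; one last rounding: four significant digits.
Hardness H = 0.6060 GPa = 6.060e+08 Pa.
Restated in SI base units: W = 6.900 N, H = 6.060e+08 Pa, K = 4.976e-03.
Volume removed: V = K·W·L/H = 4.976e-03 · 6.900 · 70.16 / 6.060e+08 = 3.975e-09 m³.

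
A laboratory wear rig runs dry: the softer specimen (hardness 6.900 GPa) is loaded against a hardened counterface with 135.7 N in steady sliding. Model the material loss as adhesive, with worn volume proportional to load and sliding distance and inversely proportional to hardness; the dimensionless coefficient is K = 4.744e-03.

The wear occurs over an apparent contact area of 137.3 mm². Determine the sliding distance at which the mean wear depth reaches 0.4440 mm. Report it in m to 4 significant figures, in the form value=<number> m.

Every step maintains full float precision. Intermediates appear rounded. Rounded just once: four significant figures.
Convert: Hardness H = 6.900 GPa = 6.900e+09 Pa.
Convert: Contact area A = 137.3 mm² = 1.373e-04 m².
Convert: Depth limit h_lim = 0.4440 mm = 4.440e-04 m.
Working in SI base units: W = 135.7 N, H = 6.900e+09 Pa, K = 4.744e-03.
Wearable volume V_lim = h_lim·A = 4.440e-04 · 1.373e-04 = 6.096e-08 m³.
Life L = V_lim·H/(K·W) = 6.096e-08 · 6.900e+09 / (4.744e-03 · 135.7) = 653.4 m.

value=653.4 m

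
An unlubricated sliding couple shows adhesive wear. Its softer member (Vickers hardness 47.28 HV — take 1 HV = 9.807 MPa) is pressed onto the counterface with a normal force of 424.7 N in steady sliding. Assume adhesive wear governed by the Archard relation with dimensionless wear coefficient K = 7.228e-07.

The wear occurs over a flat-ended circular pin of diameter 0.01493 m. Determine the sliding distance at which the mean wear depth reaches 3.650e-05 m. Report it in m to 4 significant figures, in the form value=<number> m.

Printed values are rounded, and the computation maintains full float precision — one last rounding, at 4 significant figures.
Hardness H = 47.28 HV × 9.807 MPa/HV = 463.7 MPa = 4.637e+08 Pa.
Contact area A = π·d²/4 = π·(0.01493 m)²/4 = 1.751e-04 m².
In SI base units, W = 424.7 N, H = 4.637e+08 Pa, K = 7.228e-07.
Limit volume V_lim = h_lim·A = 3.650e-05 · 1.751e-04 = 6.390e-09 m³.
So the life L = V_lim·H/(K·W) = 6.390e-09 · 4.637e+08 / (7.228e-07 · 424.7) = 9652 m.

value=9652 m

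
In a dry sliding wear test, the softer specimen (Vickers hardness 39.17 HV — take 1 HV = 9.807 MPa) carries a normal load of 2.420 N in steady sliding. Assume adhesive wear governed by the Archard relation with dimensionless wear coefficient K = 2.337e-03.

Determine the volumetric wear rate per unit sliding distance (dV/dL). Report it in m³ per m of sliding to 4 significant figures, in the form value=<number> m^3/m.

Each operation runs at exact precision; intermediates appear rounded, and rounded just once, at 4 significant figures.
Hardness H = 39.17 HV × 9.807 MPa/HV = 384.1 MPa = 3.841e+08 Pa.
In SI base units: W = 2.420 N, H = 3.841e+08 Pa, K = 2.337e-03.
Sliding wear rate dV/dL = K·W/H (independent of L): 2.337e-03 · 2.420 / 3.841e+08 = 1.472e-11 m³/m.

value=1.472e-11 m^3/m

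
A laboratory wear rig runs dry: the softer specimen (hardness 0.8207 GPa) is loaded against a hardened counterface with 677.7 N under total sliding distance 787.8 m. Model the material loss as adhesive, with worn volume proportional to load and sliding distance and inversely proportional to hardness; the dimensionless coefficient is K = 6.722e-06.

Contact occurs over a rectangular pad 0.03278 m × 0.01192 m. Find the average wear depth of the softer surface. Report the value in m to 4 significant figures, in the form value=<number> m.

The computation holds full precision. Displayed values are rounded, and one final rounding to 4 significant digits.
Hardness H = 0.8207 GPa = 8.207e+08 Pa.
Contact area A = 0.03278 m × 0.01192 m = 3.907e-04 m².
In SI base units, W = 677.7 N, H = 8.207e+08 Pa, K = 6.722e-06.
Wear volume V = K·W·L/H = 6.722e-06 · 677.7 · 787.8 / 8.207e+08 = 4.373e-09 m³.
Mean depth h = V/A = 4.373e-09 / 3.907e-04 = 1.119e-05 m.

value=1.119e-05 m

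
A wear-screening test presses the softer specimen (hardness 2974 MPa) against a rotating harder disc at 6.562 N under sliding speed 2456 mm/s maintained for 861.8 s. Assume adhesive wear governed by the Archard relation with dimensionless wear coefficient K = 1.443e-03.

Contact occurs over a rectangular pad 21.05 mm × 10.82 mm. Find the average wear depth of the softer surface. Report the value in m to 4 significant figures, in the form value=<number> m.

Intermediate values are shown rounded — the computation runs at full precision, and one final rounding, at four significant digits.
Convert: Sliding speed v = 2456 mm/s = 2.456 m/s. Distance L = v·t = 2.456 m/s × 861.8 s = 2117 m.
Convert: Hardness H = 2974 MPa = 2.974e+09 Pa.
Convert: Pad sides 21.05 mm × 10.82 mm = 0.02105 m × 0.01082 m. Contact area A = 0.02105 m × 0.01082 m = 2.278e-04 m².
Collected in SI base units: W = 6.562 N, H = 2.974e+09 Pa, K = 1.443e-03.
By Archard's law, V = K·W·L/H = 1.443e-03 · 6.562 · 2117 / 2.974e+09 = 6.739e-09 m³.
Mean wear depth h = V/A = 6.739e-09 / 2.278e-04 = 2.959e-05 m.

value=2.959e-05 m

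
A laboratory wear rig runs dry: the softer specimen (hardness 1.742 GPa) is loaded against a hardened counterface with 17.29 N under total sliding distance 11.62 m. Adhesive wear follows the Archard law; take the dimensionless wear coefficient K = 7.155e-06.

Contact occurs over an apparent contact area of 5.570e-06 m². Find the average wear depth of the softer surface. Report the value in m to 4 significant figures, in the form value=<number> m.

value=1.482e-07 m

Intermediate values are displayed rounded — every step keeps full precision, and one final rounding to 4 significant figures.
Convert: Hardness H = 1.742 GPa = 1.742e+09 Pa.
In SI base units, W = 17.29 N, H = 1.742e+09 Pa, K = 7.155e-06.
Volume removed: V = K·W·L/H = 7.155e-06 · 17.29 · 11.62 / 1.742e+09 = 8.252e-13 m³.
Mean depth h = V/A = 8.252e-13 / 5.570e-06 = 1.482e-07 m.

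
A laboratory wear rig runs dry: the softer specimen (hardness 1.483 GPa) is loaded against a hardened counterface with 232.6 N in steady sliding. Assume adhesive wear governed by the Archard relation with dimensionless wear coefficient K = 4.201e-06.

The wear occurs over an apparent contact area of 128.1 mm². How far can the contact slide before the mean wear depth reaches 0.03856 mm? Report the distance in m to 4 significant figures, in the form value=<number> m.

value=7497 m

The computation carries full precision. The intermediates appear rounded. Rounded once at the end to four significant figures.
Convert: Hardness H = 1.483 GPa = 1.483e+09 Pa.
Convert: Contact area A = 128.1 mm² = 1.281e-04 m².
Convert: Depth limit h_lim = 0.03856 mm = 3.856e-05 m.
Collected in SI base units: W = 232.6 N, H = 1.483e+09 Pa, K = 4.201e-06.
Permissible volume V_lim = h_lim·A = 3.856e-05 · 1.281e-04 = 4.940e-09 m³.
Sliding life L = V_lim·H/(K·W) = 4.940e-09 · 1.483e+09 / (4.201e-06 · 232.6) = 7497 m.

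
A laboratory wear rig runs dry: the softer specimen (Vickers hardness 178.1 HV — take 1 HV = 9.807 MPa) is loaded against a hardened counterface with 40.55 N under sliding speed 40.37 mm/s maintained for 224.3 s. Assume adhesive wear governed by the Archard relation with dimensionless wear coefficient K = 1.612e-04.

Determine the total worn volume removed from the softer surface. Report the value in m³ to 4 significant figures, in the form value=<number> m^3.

Each operation runs at full precision — the intermediates are displayed rounded; rounded just once: 4 significant digits.
Convert: Sliding speed v = 40.37 mm/s = 0.04037 m/s. Path length L = v·t = 0.04037 m/s × 224.3 s = 9.055 m.
Convert: Hardness H = 178.1 HV × 9.807 MPa/HV = 1747 MPa = 1.747e+09 Pa.
In SI base units, W = 40.55 N, H = 1.747e+09 Pa, K = 1.612e-04.
Archard volume V = K·W·L/H = 1.612e-04 · 40.55 · 9.055 / 1.747e+09 = 3.389e-11 m³.

value=3.389e-11 m^3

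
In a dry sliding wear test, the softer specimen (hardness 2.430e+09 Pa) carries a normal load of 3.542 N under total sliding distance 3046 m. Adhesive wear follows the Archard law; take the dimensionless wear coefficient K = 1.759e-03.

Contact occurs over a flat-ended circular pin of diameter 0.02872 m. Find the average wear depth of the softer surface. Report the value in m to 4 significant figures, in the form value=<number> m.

value=1.206e-05 m

Printed values are rounded. Every step maintains full precision — rounded just once, at 4 significant figures.
Contact area A = π·d²/4 = π·(0.02872 m)²/4 = 6.478e-04 m².
In SI base units: W = 3.542 N, H = 2.430e+09 Pa, K = 1.759e-03.
By Archard's law, V = K·W·L/H = 1.759e-03 · 3.542 · 3046 / 2.430e+09 = 7.810e-09 m³.
Mean wear depth h = V/A = 7.810e-09 / 6.478e-04 = 1.206e-05 m.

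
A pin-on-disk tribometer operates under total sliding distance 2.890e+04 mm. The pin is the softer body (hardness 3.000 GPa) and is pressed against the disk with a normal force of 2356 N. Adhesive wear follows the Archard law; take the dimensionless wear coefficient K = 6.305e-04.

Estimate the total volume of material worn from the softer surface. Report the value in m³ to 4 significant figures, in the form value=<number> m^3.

value=1.431e-08 m^3

All working math carries exact precision; the intermediates are printed rounded. Rounded just once: 4 significant figures.
Convert: Distance L = 2.890e+04 mm = 28.90 m.
Convert: Hardness H = 3.000 GPa = 3.000e+09 Pa.
Collected in SI base units: W = 2356 N, H = 3.000e+09 Pa, K = 6.305e-04.
Archard volume V = K·W·L/H = 6.305e-04 · 2356 · 28.90 / 3.000e+09 = 1.431e-08 m³.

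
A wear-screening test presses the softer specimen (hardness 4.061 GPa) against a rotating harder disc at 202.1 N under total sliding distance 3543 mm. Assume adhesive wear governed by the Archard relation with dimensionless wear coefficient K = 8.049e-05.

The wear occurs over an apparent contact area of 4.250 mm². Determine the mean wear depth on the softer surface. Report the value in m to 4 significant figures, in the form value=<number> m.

Displayed values are rounded, and all working math runs at full precision, and rounded once at the end, at 4 significant figures.
Distance covered L = 3543 mm = 3.543 m.
Hardness H = 4.061 GPa = 4.061e+09 Pa.
Contact area A = 4.250 mm² = 4.250e-06 m².
As SI base values: W = 202.1 N, H = 4.061e+09 Pa, K = 8.049e-05.
By Archard's law, V = K·W·L/H = 8.049e-05 · 202.1 · 3.543 / 4.061e+09 = 1.419e-11 m³.
Depth of wear h = V/A = 1.419e-11 / 4.250e-06 = 3.339e-06 m.

value=3.339e-06 m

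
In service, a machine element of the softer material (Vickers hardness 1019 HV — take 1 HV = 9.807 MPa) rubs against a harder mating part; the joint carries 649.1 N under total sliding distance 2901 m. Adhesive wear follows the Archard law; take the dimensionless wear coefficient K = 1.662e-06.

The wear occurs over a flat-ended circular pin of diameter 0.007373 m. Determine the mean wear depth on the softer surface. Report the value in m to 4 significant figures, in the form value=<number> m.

The intermediates are displayed rounded. Every step carries exact precision — a single final rounding to 4 significant digits.
Hardness H = 1019 HV × 9.807 MPa/HV = 9993 MPa = 9.993e+09 Pa.
Contact area A = π·d²/4 = π·(0.007373 m)²/4 = 4.270e-05 m².
As SI base values: W = 649.1 N, H = 9.993e+09 Pa, K = 1.662e-06.
Archard volume V = K·W·L/H = 1.662e-06 · 649.1 · 2901 / 9.993e+09 = 3.132e-10 m³.
Depth h = V/A = 3.132e-10 / 4.270e-05 = 7.335e-06 m.

value=7.335e-06 m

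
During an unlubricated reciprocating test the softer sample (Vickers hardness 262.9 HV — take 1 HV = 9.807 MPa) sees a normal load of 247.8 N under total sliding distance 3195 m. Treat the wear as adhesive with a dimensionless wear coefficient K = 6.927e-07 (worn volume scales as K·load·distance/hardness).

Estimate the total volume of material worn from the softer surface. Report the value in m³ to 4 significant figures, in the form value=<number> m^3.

Shown intermediates are rounded — every step carries full float precision. Rounded once at the end, at 4 significant digits.
Convert: Hardness H = 262.9 HV × 9.807 MPa/HV = 2578 MPa = 2.578e+09 Pa.
In SI base units, W = 247.8 N, H = 2.578e+09 Pa, K = 6.927e-07.
By Archard's law, V = K·W·L/H = 6.927e-07 · 247.8 · 3195 / 2.578e+09 = 2.127e-10 m³.

value=2.127e-10 m^3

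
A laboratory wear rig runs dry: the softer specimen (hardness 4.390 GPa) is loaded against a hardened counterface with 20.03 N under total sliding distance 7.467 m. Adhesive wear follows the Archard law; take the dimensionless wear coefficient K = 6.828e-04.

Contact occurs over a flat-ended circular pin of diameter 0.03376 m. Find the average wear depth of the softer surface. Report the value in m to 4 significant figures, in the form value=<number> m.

value=2.599e-08 m

All working math holds full float precision, and intermediates are printed rounded. Rounded once at the end: 4 significant digits.
Hardness H = 4.390 GPa = 4.390e+09 Pa.
Contact area A = π·d²/4 = π·(0.03376 m)²/4 = 8.951e-04 m².
In SI base units, W = 20.03 N, H = 4.390e+09 Pa, K = 6.828e-04.
Archard volume V = K·W·L/H = 6.828e-04 · 20.03 · 7.467 / 4.390e+09 = 2.326e-11 m³.
Depth h = V/A = 2.326e-11 / 8.951e-04 = 2.599e-08 m.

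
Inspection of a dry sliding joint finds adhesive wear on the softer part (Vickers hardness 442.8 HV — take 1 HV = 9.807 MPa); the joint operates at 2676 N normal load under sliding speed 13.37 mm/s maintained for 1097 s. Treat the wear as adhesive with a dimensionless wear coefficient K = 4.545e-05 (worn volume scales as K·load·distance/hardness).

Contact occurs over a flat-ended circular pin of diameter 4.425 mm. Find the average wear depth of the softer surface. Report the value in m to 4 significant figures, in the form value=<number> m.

The computation keeps exact precision, and intermediates appear rounded; one final rounding to four significant figures.
Convert: Sliding speed v = 13.37 mm/s = 0.01337 m/s. Total distance L = v·t = 0.01337 m/s × 1097 s = 14.67 m.
Convert: Hardness H = 442.8 HV × 9.807 MPa/HV = 4343 MPa = 4.343e+09 Pa.
Convert: Pin diameter d = 4.425 mm = 0.004425 m. Contact area A = π·d²/4 = π·(0.004425 m)²/4 = 1.538e-05 m².
Restated in SI base units: W = 2676 N, H = 4.343e+09 Pa, K = 4.545e-05.
Wear volume V = K·W·L/H = 4.545e-05 · 2676 · 14.67 / 4.343e+09 = 4.108e-10 m³.
Mean depth h = V/A = 4.108e-10 / 1.538e-05 = 2.671e-05 m.

value=2.671e-05 m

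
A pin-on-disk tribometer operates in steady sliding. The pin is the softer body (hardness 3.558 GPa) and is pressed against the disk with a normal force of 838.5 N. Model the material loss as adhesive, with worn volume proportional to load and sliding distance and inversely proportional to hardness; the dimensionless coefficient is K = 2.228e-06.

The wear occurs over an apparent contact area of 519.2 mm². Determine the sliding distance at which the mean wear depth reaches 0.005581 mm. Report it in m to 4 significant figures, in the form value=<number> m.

value=5519 m

The algebra runs at full precision, and shown intermediates are rounded — one final rounding, at 4 significant digits.
Convert: Hardness H = 3.558 GPa = 3.558e+09 Pa.
Convert: Contact area A = 519.2 mm² = 5.192e-04 m².
Convert: Depth limit h_lim = 0.005581 mm = 5.581e-06 m.
In SI base units: W = 838.5 N, H = 3.558e+09 Pa, K = 2.228e-06.
Allowed volume V_lim = h_lim·A = 5.581e-06 · 5.192e-04 = 2.898e-09 m³.
So the life L = V_lim·H/(K·W) = 2.898e-09 · 3.558e+09 / (2.228e-06 · 838.5) = 5519 m.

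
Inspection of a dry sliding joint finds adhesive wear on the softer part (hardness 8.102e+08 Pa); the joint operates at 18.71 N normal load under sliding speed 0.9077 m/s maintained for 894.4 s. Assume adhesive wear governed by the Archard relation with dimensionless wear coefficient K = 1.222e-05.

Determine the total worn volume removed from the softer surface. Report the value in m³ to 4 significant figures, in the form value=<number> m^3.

The computation holds exact precision, and displayed values are rounded; one final rounding, at four significant figures.
Convert: The distance L = v·t = 0.9077 m/s × 894.4 s = 811.8 m.
In SI base units, W = 18.71 N, H = 8.102e+08 Pa, K = 1.222e-05.
The Archard volume V = K·W·L/H = 1.222e-05 · 18.71 · 811.8 / 8.102e+08 = 2.291e-10 m³.

value=2.291e-10 m^3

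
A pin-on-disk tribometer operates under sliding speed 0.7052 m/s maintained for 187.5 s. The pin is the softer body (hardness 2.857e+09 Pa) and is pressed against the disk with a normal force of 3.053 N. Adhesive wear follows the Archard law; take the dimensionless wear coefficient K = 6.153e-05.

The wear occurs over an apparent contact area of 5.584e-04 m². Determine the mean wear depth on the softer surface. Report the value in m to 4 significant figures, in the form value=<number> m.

Every step holds full float precision; intermediates appear rounded; rounded once at the end, at four significant figures.
Convert: Path length L = v·t = 0.7052 m/s × 187.5 s = 132.2 m.
SI base units throughout: W = 3.053 N, H = 2.857e+09 Pa, K = 6.153e-05.
Volume removed: V = K·W·L/H = 6.153e-05 · 3.053 · 132.2 / 2.857e+09 = 8.694e-12 m³.
Depth h = V/A = 8.694e-12 / 5.584e-04 = 1.557e-08 m.

value=1.557e-08 m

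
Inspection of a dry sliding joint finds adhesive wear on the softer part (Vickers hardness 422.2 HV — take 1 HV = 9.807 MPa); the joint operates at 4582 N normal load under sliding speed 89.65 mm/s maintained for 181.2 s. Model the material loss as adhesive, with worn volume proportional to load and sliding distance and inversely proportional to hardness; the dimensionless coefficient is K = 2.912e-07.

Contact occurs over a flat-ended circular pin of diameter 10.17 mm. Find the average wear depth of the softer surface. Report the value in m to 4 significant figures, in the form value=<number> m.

value=6.444e-08 m

Intermediate values appear rounded — all working math carries full float precision. Rounded just once: 4 significant digits.
Convert: Sliding speed v = 89.65 mm/s = 0.08965 m/s. Distance L = v·t = 0.08965 m/s × 181.2 s = 16.24 m.
Convert: Hardness H = 422.2 HV × 9.807 MPa/HV = 4141 MPa = 4.141e+09 Pa.
Convert: Pin diameter d = 10.17 mm = 0.01017 m. Contact area A = π·d²/4 = π·(0.01017 m)²/4 = 8.123e-05 m².
Expressed in SI base units: W = 4582 N, H = 4.141e+09 Pa, K = 2.912e-07.
By Archard's law, V = K·W·L/H = 2.912e-07 · 4582 · 16.24 / 4.141e+09 = 5.235e-12 m³.
Depth h = V/A = 5.235e-12 / 8.123e-05 = 6.444e-08 m.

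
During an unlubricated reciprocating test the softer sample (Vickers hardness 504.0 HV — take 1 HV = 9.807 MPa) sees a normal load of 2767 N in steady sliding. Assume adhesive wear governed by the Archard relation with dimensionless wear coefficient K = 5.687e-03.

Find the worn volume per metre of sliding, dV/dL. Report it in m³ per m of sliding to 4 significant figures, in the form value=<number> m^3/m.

Shown intermediates are rounded. All working math maintains full float precision, and a single final rounding to four significant digits.
Hardness H = 504.0 HV × 9.807 MPa/HV = 4943 MPa = 4.943e+09 Pa.
As SI base values: W = 2767 N, H = 4.943e+09 Pa, K = 5.687e-03.
The wear rate dV/dL = K·W/H (independent of L): 5.687e-03 · 2767 / 4.943e+09 = 3.184e-09 m³/m.

value=3.184e-09 m^3/m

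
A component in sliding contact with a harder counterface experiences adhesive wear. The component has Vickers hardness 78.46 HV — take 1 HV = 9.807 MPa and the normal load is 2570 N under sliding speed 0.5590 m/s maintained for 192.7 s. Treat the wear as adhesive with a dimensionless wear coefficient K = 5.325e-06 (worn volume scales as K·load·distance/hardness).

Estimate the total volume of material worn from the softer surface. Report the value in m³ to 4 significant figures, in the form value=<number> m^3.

All arithmetic holds exact precision, and the intermediates are printed rounded; one final rounding: four significant figures.
Convert: The distance L = v·t = 0.5590 m/s × 192.7 s = 107.7 m.
Convert: Hardness H = 78.46 HV × 9.807 MPa/HV = 769.5 MPa = 7.695e+08 Pa.
As SI base values: W = 2570 N, H = 7.695e+08 Pa, K = 5.325e-06.
By Archard's law, V = K·W·L/H = 5.325e-06 · 2570 · 107.7 / 7.695e+08 = 1.916e-09 m³.

value=1.916e-09 m^3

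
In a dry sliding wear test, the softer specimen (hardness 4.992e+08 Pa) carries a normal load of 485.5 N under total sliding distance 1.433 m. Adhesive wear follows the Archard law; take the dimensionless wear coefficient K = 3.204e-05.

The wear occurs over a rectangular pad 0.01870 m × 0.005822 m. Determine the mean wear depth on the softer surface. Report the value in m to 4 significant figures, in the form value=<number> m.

Each operation maintains exact precision. Quoted intermediates are rounded; a single final rounding, at four significant digits.
Contact area A = 0.01870 m × 0.005822 m = 1.089e-04 m².
As SI base values: W = 485.5 N, H = 4.992e+08 Pa, K = 3.204e-05.
Volume removed: V = K·W·L/H = 3.204e-05 · 485.5 · 1.433 / 4.992e+08 = 4.465e-11 m³.
Mean wear depth h = V/A = 4.465e-11 / 1.089e-04 = 4.101e-07 m.

value=4.101e-07 m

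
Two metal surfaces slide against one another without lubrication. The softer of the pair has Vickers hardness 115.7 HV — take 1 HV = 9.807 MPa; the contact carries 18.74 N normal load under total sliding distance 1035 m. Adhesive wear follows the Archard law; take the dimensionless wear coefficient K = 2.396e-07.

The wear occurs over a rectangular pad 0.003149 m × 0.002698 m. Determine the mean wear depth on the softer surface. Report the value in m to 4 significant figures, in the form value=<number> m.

The intermediates are shown rounded, and each operation runs at full precision — a lone final rounding: four significant digits.
Hardness H = 115.7 HV × 9.807 MPa/HV = 1135 MPa = 1.135e+09 Pa.
Contact area A = 0.003149 m × 0.002698 m = 8.496e-06 m².
Collected in SI base units: W = 18.74 N, H = 1.135e+09 Pa, K = 2.396e-07.
Worn volume V = K·W·L/H = 2.396e-07 · 18.74 · 1035 / 1.135e+09 = 4.096e-12 m³.
Mean wear depth h = V/A = 4.096e-12 / 8.496e-06 = 4.821e-07 m.

value=4.821e-07 m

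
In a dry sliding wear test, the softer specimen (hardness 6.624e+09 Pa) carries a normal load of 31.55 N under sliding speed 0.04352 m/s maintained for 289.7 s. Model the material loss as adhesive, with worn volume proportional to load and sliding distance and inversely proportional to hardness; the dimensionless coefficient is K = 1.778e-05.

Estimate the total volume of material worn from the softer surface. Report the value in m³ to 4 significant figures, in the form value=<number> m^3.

value=1.068e-12 m^3

Intermediate values are shown rounded; all working math carries exact precision; a single final rounding, at four significant digits.
Convert: Distance L = v·t = 0.04352 m/s × 289.7 s = 12.61 m.
Working in SI base units: W = 31.55 N, H = 6.624e+09 Pa, K = 1.778e-05.
Apply Archard: V = K·W·L/H = 1.778e-05 · 31.55 · 12.61 / 6.624e+09 = 1.068e-12 m³.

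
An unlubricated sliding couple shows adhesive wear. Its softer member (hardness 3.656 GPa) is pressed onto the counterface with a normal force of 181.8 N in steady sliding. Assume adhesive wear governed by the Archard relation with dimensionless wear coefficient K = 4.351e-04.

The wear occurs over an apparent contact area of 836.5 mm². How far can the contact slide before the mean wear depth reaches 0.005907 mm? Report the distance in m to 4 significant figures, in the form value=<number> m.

value=228.4 m

All working math carries full precision; intermediates are printed rounded; rounded just once: 4 significant digits.
Convert: Hardness H = 3.656 GPa = 3.656e+09 Pa.
Convert: Contact area A = 836.5 mm² = 8.365e-04 m².
Convert: Depth limit h_lim = 0.005907 mm = 5.907e-06 m.
Restated in SI base units: W = 181.8 N, H = 3.656e+09 Pa, K = 4.351e-04.
Allowed volume V_lim = h_lim·A = 5.907e-06 · 8.365e-04 = 4.941e-09 m³.
Sliding life L = V_lim·H/(K·W) = 4.941e-09 · 3.656e+09 / (4.351e-04 · 181.8) = 228.4 m.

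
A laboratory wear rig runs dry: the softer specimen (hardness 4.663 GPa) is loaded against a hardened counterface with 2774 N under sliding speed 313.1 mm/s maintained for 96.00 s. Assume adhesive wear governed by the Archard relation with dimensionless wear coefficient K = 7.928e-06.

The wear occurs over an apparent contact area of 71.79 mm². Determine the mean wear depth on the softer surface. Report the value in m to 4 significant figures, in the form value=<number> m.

value=1.975e-06 m

Every step keeps full precision — intermediate values are displayed rounded; a single final rounding: four significant digits.
Sliding speed v = 313.1 mm/s = 0.3131 m/s. Sliding distance L = v·t = 0.3131 m/s × 96.00 s = 30.06 m.
Hardness H = 4.663 GPa = 4.663e+09 Pa.
Contact area A = 71.79 mm² = 7.179e-05 m².
In SI base units: W = 2774 N, H = 4.663e+09 Pa, K = 7.928e-06.
The Archard volume V = K·W·L/H = 7.928e-06 · 2774 · 30.06 / 4.663e+09 = 1.418e-10 m³.
Mean depth h = V/A = 1.418e-10 / 7.179e-05 = 1.975e-06 m.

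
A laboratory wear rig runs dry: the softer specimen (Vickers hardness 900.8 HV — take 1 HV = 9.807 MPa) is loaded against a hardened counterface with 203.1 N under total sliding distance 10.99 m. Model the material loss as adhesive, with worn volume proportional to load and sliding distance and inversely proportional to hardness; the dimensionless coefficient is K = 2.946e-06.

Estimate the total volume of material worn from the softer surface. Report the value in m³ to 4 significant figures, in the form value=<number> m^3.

value=7.443e-13 m^3

Intermediate values are printed rounded, and all arithmetic holds exact precision, and rounded once at the end to four significant figures.
Convert: Hardness H = 900.8 HV × 9.807 MPa/HV = 8834 MPa = 8.834e+09 Pa.
Restated in SI base units: W = 203.1 N, H = 8.834e+09 Pa, K = 2.946e-06.
Archard volume V = K·W·L/H = 2.946e-06 · 203.1 · 10.99 / 8.834e+09 = 7.443e-13 m³.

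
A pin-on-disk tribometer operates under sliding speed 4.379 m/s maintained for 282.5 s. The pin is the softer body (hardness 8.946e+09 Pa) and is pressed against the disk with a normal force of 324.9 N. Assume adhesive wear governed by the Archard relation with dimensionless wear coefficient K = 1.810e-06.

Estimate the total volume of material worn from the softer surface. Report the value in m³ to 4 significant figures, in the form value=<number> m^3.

Intermediate values are displayed rounded — all arithmetic carries full float precision. Rounded just once, at 4 significant digits.
Total distance L = v·t = 4.379 m/s × 282.5 s = 1237 m.
Expressed in SI base units: W = 324.9 N, H = 8.946e+09 Pa, K = 1.810e-06.
Apply Archard: V = K·W·L/H = 1.810e-06 · 324.9 · 1237 / 8.946e+09 = 8.132e-11 m³.

value=8.132e-11 m^3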